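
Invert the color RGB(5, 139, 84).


Invert: (255-R, 255-G, 255-B)
R: 255-5 = 250
G: 255-139 = 116
B: 255-84 = 171
= RGB(250, 116, 171)


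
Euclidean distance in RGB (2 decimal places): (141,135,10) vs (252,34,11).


d = √[(R₁-R₂)² + (G₁-G₂)² + (B₁-B₂)²]
d = √[(141-252)² + (135-34)² + (10-11)²]
d = √[12321 + 10201 + 1]
d = √22523
d ≈ 150.08


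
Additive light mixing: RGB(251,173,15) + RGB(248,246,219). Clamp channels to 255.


Additive: each channel = min(255, C₁+C₂)
R: 251+248 = 499 → 255
G: 173+246 = 419 → 255
B: 15+219 = 234 → 234
= RGB(255, 255, 234)


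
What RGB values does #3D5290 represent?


3D → 61 (R)
52 → 82 (G)
90 → 144 (B)
= RGB(61, 82, 144)


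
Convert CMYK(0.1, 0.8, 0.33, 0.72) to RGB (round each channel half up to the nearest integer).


R = 255 × (1-C) × (1-K) = 255 × 0.90 × 0.28 = 64.26 → 64
G = 255 × (1-M) × (1-K) = 255 × 0.20 × 0.28 = 14.28 → 14
B = 255 × (1-Y) × (1-K) = 255 × 0.67 × 0.28 = 47.838 → 48
= RGB(64, 14, 48)


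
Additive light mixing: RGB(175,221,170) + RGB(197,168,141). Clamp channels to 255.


Additive: each channel = min(255, C₁+C₂)
R: 175+197 = 372 → 255
G: 221+168 = 389 → 255
B: 170+141 = 311 → 255
= RGB(255, 255, 255)


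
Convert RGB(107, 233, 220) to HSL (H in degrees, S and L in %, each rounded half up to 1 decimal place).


Normalize: R'=107/255≈0.4196, G'=233/255≈0.9137, B'=220/255≈0.8627
Max=233/255, Min=107/255, Δ=Max-Min=126/255
L = (Max+Min)/2 = (233+107)/510 = 340/510 = 0.66666… → L = 66.7%
L > 0.5 → S = Δ/(2-Max-Min) = 126/(510-233-107) = 126/170 = 0.74117… → S = 74.1%
(the 1/255 factors cancel in S and H, so raw channel differences can be used)
Max is G' → H = 60 × ((B-R)/Δ + 2) = 60 × ((220-107)/126 + 2)
  113/126 + 2 = 0.8968… + 2 = 2.8968…
  H = 60 × 2.8968… = 173.809…° → H = 173.8°
= HSL(173.8°, 74.1%, 66.7%)


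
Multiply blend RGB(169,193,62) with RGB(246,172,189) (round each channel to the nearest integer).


Multiply: C = A×B/255, rounded to nearest integer
R: 169×246/255 = 41574/255 ≈ 163.035 → 163
G: 193×172/255 = 33196/255 ≈ 130.180 → 130
B: 62×189/255 = 11718/255 ≈ 45.953 → 46
= RGB(163, 130, 46)


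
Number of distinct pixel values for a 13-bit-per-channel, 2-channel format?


Total bits = 13 bits/channel × 2 channels = 26 bits
Distinct pixel values = 2^26
= 67,108,864 pixel values


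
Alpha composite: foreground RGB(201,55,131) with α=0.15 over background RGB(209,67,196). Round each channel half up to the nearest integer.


C = α×F + (1-α)×B, with 1-α = 0.85
R: 0.15×201 + 0.85×209 = 30.15 + 177.65 = 207.80 → 208
G: 0.15×55 + 0.85×67 = 8.25 + 56.95 = 65.20 → 65
B: 0.15×131 + 0.85×196 = 19.65 + 166.60 = 186.25 → 186
= RGB(208, 65, 186)


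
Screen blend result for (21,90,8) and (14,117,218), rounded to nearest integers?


Screen: C = 255 - (255-A)×(255-B)/255, rounded to nearest integer
R: 255 - (255-21)×(255-14)/255 = 255 - 56394/255 ≈ 255 - 221.153 = 33.847 → 34
G: 255 - (255-90)×(255-117)/255 = 255 - 22770/255 ≈ 255 - 89.294 = 165.706 → 166
B: 255 - (255-8)×(255-218)/255 = 255 - 9139/255 ≈ 255 - 35.839 = 219.161 → 219
= RGB(34, 166, 219)


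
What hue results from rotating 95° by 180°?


New hue = (H + rotation) mod 360
New hue = (95 + 180) mod 360
= 275 mod 360
= 275°


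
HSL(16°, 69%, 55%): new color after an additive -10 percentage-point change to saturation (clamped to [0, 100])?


Original S = 69%
Adjustment = -10 percentage points
New S = 69 + (-10) = 59
Clamp to [0, 100] → 59
= HSL(16°, 59%, 55%)


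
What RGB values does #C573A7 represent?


C5 → 197 (R)
73 → 115 (G)
A7 → 167 (B)
= RGB(197, 115, 167)


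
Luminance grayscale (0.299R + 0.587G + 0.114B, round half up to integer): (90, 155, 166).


Gray = 0.299×R + 0.587×G + 0.114×B
Gray = 0.299×90 + 0.587×155 + 0.114×166
Gray = 26.910 + 90.985 + 18.924
Gray = 136.819 → round half up → 137
Gray = 137


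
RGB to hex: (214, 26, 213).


R = 214 → D6 (hex)
G = 26 → 1A (hex)
B = 213 → D5 (hex)
Hex = #D61AD5


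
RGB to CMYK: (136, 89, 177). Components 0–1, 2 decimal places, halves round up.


R'=136/255≈0.5333, G'=89/255≈0.3490, B'=177/255≈0.6941
K = 1 - max(R',G',B') = 1 - 177/255 = 78/255 = 0.30588… → 0.31
(1-R'-K)/(1-K) simplifies to (max-R)/max with max = 177:
C = (177-136)/177 = 41/177 = 0.23163… → 0.23
M = (177-89)/177 = 88/177 = 0.49717… → 0.50
Y = (177-177)/177 = 0/177 = 0 → 0.00
= CMYK(0.23, 0.50, 0.00, 0.31)


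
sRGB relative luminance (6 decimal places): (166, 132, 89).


Linearize each channel (sRGB transfer function): c = v/255; c_lin = c/12.92 if c ≤ 0.04045, else ((c+0.055)/1.055)^2.4
  R: 166/255 ≈ 0.650980 > 0.04045 → ((0.650980+0.055)/1.055)^2.4 ≈ 0.381326
  G: 132/255 ≈ 0.517647 > 0.04045 → ((0.517647+0.055)/1.055)^2.4 ≈ 0.230740
  B: 89/255 ≈ 0.349020 > 0.04045 → ((0.349020+0.055)/1.055)^2.4 ≈ 0.099899
R_lin = 0.381326, G_lin = 0.230740, B_lin = 0.099899
L = 0.2126×R + 0.7152×G + 0.0722×B
L = 0.2126×0.381326 + 0.7152×0.230740 + 0.0722×0.099899
L ≈ 0.253308


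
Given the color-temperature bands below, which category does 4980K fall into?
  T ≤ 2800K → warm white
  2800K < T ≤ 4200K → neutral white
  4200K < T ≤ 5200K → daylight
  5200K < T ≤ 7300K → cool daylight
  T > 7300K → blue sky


Temperature: 4980K
4200K < 4980K ≤ 5200K → daylight
Classification: daylight


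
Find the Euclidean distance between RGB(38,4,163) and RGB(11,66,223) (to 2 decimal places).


d = √[(R₁-R₂)² + (G₁-G₂)² + (B₁-B₂)²]
d = √[(38-11)² + (4-66)² + (163-223)²]
d = √[729 + 3844 + 3600]
d = √8173
d ≈ 90.40


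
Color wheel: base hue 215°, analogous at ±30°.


Base hue: 215°
Left analog: (215 - 30) mod 360 = 185°
Right analog: (215 + 30) mod 360 = 245°
Analogous hues = 185° and 245°


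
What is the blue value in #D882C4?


Color: #D882C4
R = D8 = 216
G = 82 = 130
B = C4 = 196
Blue = 196


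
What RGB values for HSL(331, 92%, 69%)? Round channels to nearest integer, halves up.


H=331°, S=0.92, L=0.69
C = (1-|2L-1|)×S = (1-|0.38|)×0.92 = 0.5704
H' = H/60 = 331/60 ≈ 5.5167; X = C×(1-|H' mod 2 - 1|) ≈ 0.2757
m = L - C/2 = 0.69 - 0.2852 = 0.4048
Sector ⌊H'⌋ = 5 → (R',G',B') = (0.5704, 0.0, ≈0.2757)
RGB = ((R'+m)×255, (G'+m)×255, (B'+m)×255) = (248.676, 103.224, 173.5258)
Round half up → RGB(249, 103, 174)


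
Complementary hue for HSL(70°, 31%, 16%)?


Complement = opposite side of color wheel = hue + 180°
H' = (70 + 180) mod 360 = 250°
S and L unchanged.
= HSL(250°, 31%, 16%)


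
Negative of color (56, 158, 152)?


Invert: (255-R, 255-G, 255-B)
R: 255-56 = 199
G: 255-158 = 97
B: 255-152 = 103
= RGB(199, 97, 103)


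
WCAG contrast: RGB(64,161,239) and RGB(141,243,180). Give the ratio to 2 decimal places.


Linearize each sRGB channel c=v/255: c/12.92 if c ≤ 0.04045 else ((c+0.055)/1.055)^2.4
L = 0.2126×R_lin + 0.7152×G_lin + 0.0722×B_lin
Color 1 (64,161,239):
  R=64: 64/255≈0.2510 > 0.04045 → ((0.2510+0.055)/1.055)^2.4 ≈ 0.05127
  G=161: 161/255≈0.6314 > 0.04045 → ((0.6314+0.055)/1.055)^2.4 ≈ 0.35640
  B=239: 239/255≈0.9373 > 0.04045 → ((0.9373+0.055)/1.055)^2.4 ≈ 0.86316
  L1 = 0.2126×0.05127 + 0.7152×0.35640 + 0.0722×0.86316 ≈ 0.32812
Color 2 (141,243,180):
  R=141: 141/255≈0.5529 > 0.04045 → ((0.5529+0.055)/1.055)^2.4 ≈ 0.26636
  G=243: 243/255≈0.9529 > 0.04045 → ((0.9529+0.055)/1.055)^2.4 ≈ 0.89627
  B=180: 180/255≈0.7059 > 0.04045 → ((0.7059+0.055)/1.055)^2.4 ≈ 0.45641
  L2 = 0.2126×0.26636 + 0.7152×0.89627 + 0.0722×0.45641 ≈ 0.73059
Lighter = 0.73059, Darker = 0.32812
Ratio = (L_lighter + 0.05) / (L_darker + 0.05)
Ratio = (0.73059 + 0.05) / (0.32812 + 0.05) = 0.78059 / 0.37812 ≈ 2.0644
Ratio ≈ 2.06:1


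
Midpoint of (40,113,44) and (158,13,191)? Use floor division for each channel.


Midpoint: each channel = ⌊(C₁+C₂)/2⌋
R: ⌊(40+158)/2⌋ = 99
G: ⌊(113+13)/2⌋ = 63
B: ⌊(44+191)/2⌋ = 117
= RGB(99, 63, 117)


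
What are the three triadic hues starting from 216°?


Triadic: equally spaced at 120° intervals
H1 = 216°
H2 = (216 + 120) mod 360 = 336°
H3 = (216 + 240) mod 360 = 96°
Triadic = 216°, 336°, 96°


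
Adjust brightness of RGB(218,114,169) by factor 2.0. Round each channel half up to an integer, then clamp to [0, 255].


Multiply each channel by 2.0, round half up, clamp to [0, 255]
R: 218×2.0 = 436 → clamp → 255
G: 114×2.0 = 228
B: 169×2.0 = 338 → clamp → 255
= RGB(255, 228, 255)


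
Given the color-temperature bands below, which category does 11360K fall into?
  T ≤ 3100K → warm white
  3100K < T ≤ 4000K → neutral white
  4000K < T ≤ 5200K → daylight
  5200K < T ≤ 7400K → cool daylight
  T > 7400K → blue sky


Temperature: 11360K
11360K > 7400K → blue sky
Classification: blue sky


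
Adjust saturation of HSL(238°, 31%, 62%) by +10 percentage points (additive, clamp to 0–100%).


Original S = 31%
Adjustment = +10 percentage points
New S = 31 + (10) = 41
Clamp to [0, 100] → 41
= HSL(238°, 41%, 62%)


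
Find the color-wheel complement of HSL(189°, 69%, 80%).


Complement = opposite side of color wheel = hue + 180°
H' = (189 + 180) mod 360 = 9°
S and L unchanged.
= HSL(9°, 69%, 80%)


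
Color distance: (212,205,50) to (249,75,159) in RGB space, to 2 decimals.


d = √[(R₁-R₂)² + (G₁-G₂)² + (B₁-B₂)²]
d = √[(212-249)² + (205-75)² + (50-159)²]
d = √[1369 + 16900 + 11881]
d = √30150
d ≈ 173.64


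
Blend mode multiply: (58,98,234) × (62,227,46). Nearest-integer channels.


Multiply: C = A×B/255, rounded to nearest integer
R: 58×62/255 = 3596/255 ≈ 14.102 → 14
G: 98×227/255 = 22246/255 ≈ 87.239 → 87
B: 234×46/255 = 10764/255 ≈ 42.212 → 42
= RGB(14, 87, 42)


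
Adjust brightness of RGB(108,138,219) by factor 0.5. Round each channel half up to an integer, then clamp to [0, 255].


Multiply each channel by 0.5, round half up, clamp to [0, 255]
R: 108×0.5 = 54
G: 138×0.5 = 69
B: 219×0.5 = 109.5 → round → 110
= RGB(54, 69, 110)


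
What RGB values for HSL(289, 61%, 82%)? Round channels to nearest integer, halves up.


H=289°, S=0.61, L=0.82
C = (1-|2L-1|)×S = (1-|0.64|)×0.61 = 0.2196
H' = H/60 = 289/60 ≈ 4.8167; X = C×(1-|H' mod 2 - 1|) = 0.17934
m = L - C/2 = 0.82 - 0.1098 = 0.7102
Sector ⌊H'⌋ = 4 → (R',G',B') = (0.17934, 0.0, 0.2196)
RGB = ((R'+m)×255, (G'+m)×255, (B'+m)×255) = (226.8327, 181.101, 237.099)
Round half up → RGB(227, 181, 237)


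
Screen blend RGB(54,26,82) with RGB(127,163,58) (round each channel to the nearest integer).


Screen: C = 255 - (255-A)×(255-B)/255, rounded to nearest integer
R: 255 - (255-54)×(255-127)/255 = 255 - 25728/255 ≈ 255 - 100.894 = 154.106 → 154
G: 255 - (255-26)×(255-163)/255 = 255 - 21068/255 ≈ 255 - 82.620 = 172.380 → 172
B: 255 - (255-82)×(255-58)/255 = 255 - 34081/255 ≈ 255 - 133.651 = 121.349 → 121
= RGB(154, 172, 121)


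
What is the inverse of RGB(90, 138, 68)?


Invert: (255-R, 255-G, 255-B)
R: 255-90 = 165
G: 255-138 = 117
B: 255-68 = 187
= RGB(165, 117, 187)


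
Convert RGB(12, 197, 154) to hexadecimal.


R = 12 → 0C (hex)
G = 197 → C5 (hex)
B = 154 → 9A (hex)
Hex = #0CC59A


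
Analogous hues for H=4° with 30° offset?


Base hue: 4°
Left analog: (4 - 30) mod 360 = 334°
Right analog: (4 + 30) mod 360 = 34°
Analogous hues = 334° and 34°


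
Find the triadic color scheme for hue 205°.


Triadic: equally spaced at 120° intervals
H1 = 205°
H2 = (205 + 120) mod 360 = 325°
H3 = (205 + 240) mod 360 = 85°
Triadic = 205°, 325°, 85°


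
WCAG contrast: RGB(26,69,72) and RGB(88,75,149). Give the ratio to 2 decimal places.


Linearize each sRGB channel c=v/255: c/12.92 if c ≤ 0.04045 else ((c+0.055)/1.055)^2.4
L = 0.2126×R_lin + 0.7152×G_lin + 0.0722×B_lin
Color 1 (26,69,72):
  R=26: 26/255≈0.1020 > 0.04045 → ((0.1020+0.055)/1.055)^2.4 ≈ 0.01033
  G=69: 69/255≈0.2706 > 0.04045 → ((0.2706+0.055)/1.055)^2.4 ≈ 0.05951
  B=72: 72/255≈0.2824 > 0.04045 → ((0.2824+0.055)/1.055)^2.4 ≈ 0.06480
  L1 = 0.2126×0.01033 + 0.7152×0.05951 + 0.0722×0.06480 ≈ 0.04944
Color 2 (88,75,149):
  R=88: 88/255≈0.3451 > 0.04045 → ((0.3451+0.055)/1.055)^2.4 ≈ 0.09759
  G=75: 75/255≈0.2941 > 0.04045 → ((0.2941+0.055)/1.055)^2.4 ≈ 0.07036
  B=149: 149/255≈0.5843 > 0.04045 → ((0.5843+0.055)/1.055)^2.4 ≈ 0.30054
  L2 = 0.2126×0.09759 + 0.7152×0.07036 + 0.0722×0.30054 ≈ 0.09277
Lighter = 0.09277, Darker = 0.04944
Ratio = (L_lighter + 0.05) / (L_darker + 0.05)
Ratio = (0.09277 + 0.05) / (0.04944 + 0.05) = 0.14277 / 0.09944 ≈ 1.4358
Ratio ≈ 1.44:1


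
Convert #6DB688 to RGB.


6D → 109 (R)
B6 → 182 (G)
88 → 136 (B)
= RGB(109, 182, 136)


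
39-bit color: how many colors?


Colors = 2^bits = 2^39
= 549,755,813,888 colors


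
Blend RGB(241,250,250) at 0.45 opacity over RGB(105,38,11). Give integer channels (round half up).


C = α×F + (1-α)×B, with 1-α = 0.55
R: 0.45×241 + 0.55×105 = 108.45 + 57.75 = 166.20 → 166
G: 0.45×250 + 0.55×38 = 112.50 + 20.90 = 133.40 → 133
B: 0.45×250 + 0.55×11 = 112.50 + 6.05 = 118.55 → 119
= RGB(166, 133, 119)


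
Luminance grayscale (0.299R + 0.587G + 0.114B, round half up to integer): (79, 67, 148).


Gray = 0.299×R + 0.587×G + 0.114×B
Gray = 0.299×79 + 0.587×67 + 0.114×148
Gray = 23.621 + 39.329 + 16.872
Gray = 79.822 → round half up → 80
Gray = 80


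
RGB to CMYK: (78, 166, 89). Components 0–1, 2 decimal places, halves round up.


R'=78/255≈0.3059, G'=166/255≈0.6510, B'=89/255≈0.3490
K = 1 - max(R',G',B') = 1 - 166/255 = 89/255 = 0.34901… → 0.35
(1-R'-K)/(1-K) simplifies to (max-R)/max with max = 166:
C = (166-78)/166 = 88/166 = 0.53012… → 0.53
M = (166-166)/166 = 0/166 = 0 → 0.00
Y = (166-89)/166 = 77/166 = 0.46385… → 0.46
= CMYK(0.53, 0.00, 0.46, 0.35)


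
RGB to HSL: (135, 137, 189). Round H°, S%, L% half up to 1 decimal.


Normalize: R'=135/255≈0.5294, G'=137/255≈0.5373, B'=189/255≈0.7412
Max=189/255, Min=135/255, Δ=Max-Min=54/255
L = (Max+Min)/2 = (189+135)/510 = 324/510 = 0.63529… → L = 63.5%
L > 0.5 → S = Δ/(2-Max-Min) = 54/(510-189-135) = 54/186 = 0.29032… → S = 29.0%
(the 1/255 factors cancel in S and H, so raw channel differences can be used)
Max is B' → H = 60 × ((R-G)/Δ + 4) = 60 × ((135-137)/54 + 4)
  -2/54 + 4 = -0.0370… + 4 = 3.9629…
  H = 60 × 3.9629… = 237.777…° → H = 237.8°
= HSL(237.8°, 29.0%, 63.5%)


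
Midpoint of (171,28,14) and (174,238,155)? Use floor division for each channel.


Midpoint: each channel = ⌊(C₁+C₂)/2⌋
R: ⌊(171+174)/2⌋ = 172
G: ⌊(28+238)/2⌋ = 133
B: ⌊(14+155)/2⌋ = 84
= RGB(172, 133, 84)


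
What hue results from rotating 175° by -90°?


New hue = (H + rotation) mod 360
New hue = (175 -90) mod 360
= 85 mod 360
= 85°


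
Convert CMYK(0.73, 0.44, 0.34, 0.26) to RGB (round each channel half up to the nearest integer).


R = 255 × (1-C) × (1-K) = 255 × 0.27 × 0.74 = 50.949 → 51
G = 255 × (1-M) × (1-K) = 255 × 0.56 × 0.74 = 105.672 → 106
B = 255 × (1-Y) × (1-K) = 255 × 0.66 × 0.74 = 124.542 → 125
= RGB(51, 106, 125)


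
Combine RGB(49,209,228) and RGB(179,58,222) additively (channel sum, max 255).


Additive: each channel = min(255, C₁+C₂)
R: 49+179 = 228 → 228
G: 209+58 = 267 → 255
B: 228+222 = 450 → 255
= RGB(228, 255, 255)


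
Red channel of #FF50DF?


Color: #FF50DF
R = FF = 255
G = 50 = 80
B = DF = 223
Red = 255


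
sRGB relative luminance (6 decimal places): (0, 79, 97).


Linearize each channel (sRGB transfer function): c = v/255; c_lin = c/12.92 if c ≤ 0.04045, else ((c+0.055)/1.055)^2.4
  R: 0/255 ≈ 0.000000 ≤ 0.04045 → 0.000000/12.92 ≈ 0.000000
  G: 79/255 ≈ 0.309804 > 0.04045 → ((0.309804+0.055)/1.055)^2.4 ≈ 0.078187
  B: 97/255 ≈ 0.380392 > 0.04045 → ((0.380392+0.055)/1.055)^2.4 ≈ 0.119538
R_lin = 0.000000, G_lin = 0.078187, B_lin = 0.119538
L = 0.2126×R + 0.7152×G + 0.0722×B
L = 0.2126×0.000000 + 0.7152×0.078187 + 0.0722×0.119538
L ≈ 0.064550


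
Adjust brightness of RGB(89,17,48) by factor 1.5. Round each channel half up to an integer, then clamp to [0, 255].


Multiply each channel by 1.5, round half up, clamp to [0, 255]
R: 89×1.5 = 133.5 → round → 134
G: 17×1.5 = 25.5 → round → 26
B: 48×1.5 = 72
= RGB(134, 26, 72)


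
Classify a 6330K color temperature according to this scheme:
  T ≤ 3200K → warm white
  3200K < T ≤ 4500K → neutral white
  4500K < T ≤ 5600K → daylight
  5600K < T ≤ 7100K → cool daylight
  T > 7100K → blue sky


Temperature: 6330K
5600K < 6330K ≤ 7100K → cool daylight
Classification: cool daylight


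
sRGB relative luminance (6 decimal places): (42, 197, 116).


Linearize each channel (sRGB transfer function): c = v/255; c_lin = c/12.92 if c ≤ 0.04045, else ((c+0.055)/1.055)^2.4
  R: 42/255 ≈ 0.164706 > 0.04045 → ((0.164706+0.055)/1.055)^2.4 ≈ 0.023153
  G: 197/255 ≈ 0.772549 > 0.04045 → ((0.772549+0.055)/1.055)^2.4 ≈ 0.558340
  B: 116/255 ≈ 0.454902 > 0.04045 → ((0.454902+0.055)/1.055)^2.4 ≈ 0.174647
R_lin = 0.023153, G_lin = 0.558340, B_lin = 0.174647
L = 0.2126×R + 0.7152×G + 0.0722×B
L = 0.2126×0.023153 + 0.7152×0.558340 + 0.0722×0.174647
L ≈ 0.416857


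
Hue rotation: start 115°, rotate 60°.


New hue = (H + rotation) mod 360
New hue = (115 + 60) mod 360
= 175 mod 360
= 175°


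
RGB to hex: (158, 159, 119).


R = 158 → 9E (hex)
G = 159 → 9F (hex)
B = 119 → 77 (hex)
Hex = #9E9F77


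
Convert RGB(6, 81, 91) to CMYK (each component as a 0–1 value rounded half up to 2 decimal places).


R'=6/255≈0.0235, G'=81/255≈0.3176, B'=91/255≈0.3569
K = 1 - max(R',G',B') = 1 - 91/255 = 164/255 = 0.64313… → 0.64
(1-R'-K)/(1-K) simplifies to (max-R)/max with max = 91:
C = (91-6)/91 = 85/91 = 0.93406… → 0.93
M = (91-81)/91 = 10/91 = 0.10989… → 0.11
Y = (91-91)/91 = 0/91 = 0 → 0.00
= CMYK(0.93, 0.11, 0.00, 0.64)


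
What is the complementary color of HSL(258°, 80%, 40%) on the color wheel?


Complement = opposite side of color wheel = hue + 180°
H' = (258 + 180) mod 360 = 78°
S and L unchanged.
= HSL(78°, 80%, 40%)


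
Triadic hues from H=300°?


Triadic: equally spaced at 120° intervals
H1 = 300°
H2 = (300 + 120) mod 360 = 60°
H3 = (300 + 240) mod 360 = 180°
Triadic = 300°, 60°, 180°


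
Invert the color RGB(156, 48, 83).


Invert: (255-R, 255-G, 255-B)
R: 255-156 = 99
G: 255-48 = 207
B: 255-83 = 172
= RGB(99, 207, 172)


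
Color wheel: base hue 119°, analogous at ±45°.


Base hue: 119°
Left analog: (119 - 45) mod 360 = 74°
Right analog: (119 + 45) mod 360 = 164°
Analogous hues = 74° and 164°


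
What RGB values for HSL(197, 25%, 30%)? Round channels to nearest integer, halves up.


H=197°, S=0.25, L=0.30
C = (1-|2L-1|)×S = (1-|-0.40|)×0.25 = 0.15
H' = H/60 = 197/60 ≈ 3.2833; X = C×(1-|H' mod 2 - 1|) = 0.1075
m = L - C/2 = 0.30 - 0.075 = 0.225
Sector ⌊H'⌋ = 3 → (R',G',B') = (0.0, 0.1075, 0.15)
RGB = ((R'+m)×255, (G'+m)×255, (B'+m)×255) = (57.375, 84.7875, 95.625)
Round half up → RGB(57, 85, 96)


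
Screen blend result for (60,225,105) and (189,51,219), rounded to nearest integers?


Screen: C = 255 - (255-A)×(255-B)/255, rounded to nearest integer
R: 255 - (255-60)×(255-189)/255 = 255 - 12870/255 ≈ 255 - 50.471 = 204.529 → 205
G: 255 - (255-225)×(255-51)/255 = 255 - 6120/255 ≈ 255 - 24.000 = 231.000 → 231
B: 255 - (255-105)×(255-219)/255 = 255 - 5400/255 ≈ 255 - 21.176 = 233.824 → 234
= RGB(205, 231, 234)


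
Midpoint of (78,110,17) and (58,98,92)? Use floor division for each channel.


Midpoint: each channel = ⌊(C₁+C₂)/2⌋
R: ⌊(78+58)/2⌋ = 68
G: ⌊(110+98)/2⌋ = 104
B: ⌊(17+92)/2⌋ = 54
= RGB(68, 104, 54)


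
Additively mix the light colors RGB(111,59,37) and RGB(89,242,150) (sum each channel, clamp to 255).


Additive: each channel = min(255, C₁+C₂)
R: 111+89 = 200 → 200
G: 59+242 = 301 → 255
B: 37+150 = 187 → 187
= RGB(200, 255, 187)


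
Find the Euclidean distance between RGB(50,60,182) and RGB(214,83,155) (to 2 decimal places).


d = √[(R₁-R₂)² + (G₁-G₂)² + (B₁-B₂)²]
d = √[(50-214)² + (60-83)² + (182-155)²]
d = √[26896 + 529 + 729]
d = √28154
d ≈ 167.79


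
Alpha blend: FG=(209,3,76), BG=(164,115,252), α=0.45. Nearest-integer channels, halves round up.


C = α×F + (1-α)×B, with 1-α = 0.55
R: 0.45×209 + 0.55×164 = 94.05 + 90.20 = 184.25 → 184
G: 0.45×3 + 0.55×115 = 1.35 + 63.25 = 64.60 → 65
B: 0.45×76 + 0.55×252 = 34.20 + 138.60 = 172.80 → 173
= RGB(184, 65, 173)


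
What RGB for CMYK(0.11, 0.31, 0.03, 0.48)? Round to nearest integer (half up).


R = 255 × (1-C) × (1-K) = 255 × 0.89 × 0.52 = 118.014 → 118
G = 255 × (1-M) × (1-K) = 255 × 0.69 × 0.52 = 91.494 → 91
B = 255 × (1-Y) × (1-K) = 255 × 0.97 × 0.52 = 128.622 → 129
= RGB(118, 91, 129)


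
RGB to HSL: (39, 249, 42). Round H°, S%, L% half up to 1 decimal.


Normalize: R'=39/255≈0.1529, G'=249/255≈0.9765, B'=42/255≈0.1647
Max=249/255, Min=39/255, Δ=Max-Min=210/255
L = (Max+Min)/2 = (249+39)/510 = 288/510 = 0.56470… → L = 56.5%
L > 0.5 → S = Δ/(2-Max-Min) = 210/(510-249-39) = 210/222 = 0.94594… → S = 94.6%
(the 1/255 factors cancel in S and H, so raw channel differences can be used)
Max is G' → H = 60 × ((B-R)/Δ + 2) = 60 × ((42-39)/210 + 2)
  3/210 + 2 = 0.0142… + 2 = 2.0142…
  H = 60 × 2.0142… = 120.857…° → H = 120.9°
= HSL(120.9°, 94.6%, 56.5%)


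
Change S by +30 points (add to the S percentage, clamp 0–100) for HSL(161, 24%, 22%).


Original S = 24%
Adjustment = +30 percentage points
New S = 24 + (30) = 54
Clamp to [0, 100] → 54
= HSL(161°, 54%, 22%)


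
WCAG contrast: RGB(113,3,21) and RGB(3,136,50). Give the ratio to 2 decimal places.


Linearize each sRGB channel c=v/255: c/12.92 if c ≤ 0.04045 else ((c+0.055)/1.055)^2.4
L = 0.2126×R_lin + 0.7152×G_lin + 0.0722×B_lin
Color 1 (113,3,21):
  R=113: 113/255≈0.4431 > 0.04045 → ((0.4431+0.055)/1.055)^2.4 ≈ 0.16513
  G=3: 3/255≈0.0118 ≤ 0.04045 → 0.0118/12.92 ≈ 0.00091
  B=21: 21/255≈0.0824 > 0.04045 → ((0.0824+0.055)/1.055)^2.4 ≈ 0.00750
  L1 = 0.2126×0.16513 + 0.7152×0.00091 + 0.0722×0.00750 ≈ 0.03630
Color 2 (3,136,50):
  R=3: 3/255≈0.0118 ≤ 0.04045 → 0.0118/12.92 ≈ 0.00091
  G=136: 136/255≈0.5333 > 0.04045 → ((0.5333+0.055)/1.055)^2.4 ≈ 0.24620
  B=50: 50/255≈0.1961 > 0.04045 → ((0.1961+0.055)/1.055)^2.4 ≈ 0.03190
  L2 = 0.2126×0.00091 + 0.7152×0.24620 + 0.0722×0.03190 ≈ 0.17858
Lighter = 0.17858, Darker = 0.03630
Ratio = (L_lighter + 0.05) / (L_darker + 0.05)
Ratio = (0.17858 + 0.05) / (0.03630 + 0.05) = 0.22858 / 0.08630 ≈ 2.6487
Ratio ≈ 2.65:1


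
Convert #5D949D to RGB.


5D → 93 (R)
94 → 148 (G)
9D → 157 (B)
= RGB(93, 148, 157)


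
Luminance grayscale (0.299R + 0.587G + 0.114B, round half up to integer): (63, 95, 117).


Gray = 0.299×R + 0.587×G + 0.114×B
Gray = 0.299×63 + 0.587×95 + 0.114×117
Gray = 18.837 + 55.765 + 13.338
Gray = 87.940 → round half up → 88
Gray = 88


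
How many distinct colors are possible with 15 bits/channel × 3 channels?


Total bits = 15 bits/channel × 3 channels = 45 bits
Distinct colors = 2^45
= 35,184,372,088,832 colors


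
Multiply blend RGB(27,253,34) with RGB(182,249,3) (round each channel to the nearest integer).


Multiply: C = A×B/255, rounded to nearest integer
R: 27×182/255 = 4914/255 ≈ 19.271 → 19
G: 253×249/255 = 62997/255 ≈ 247.047 → 247
B: 34×3/255 = 102/255 ≈ 0.400 → 0
= RGB(19, 247, 0)


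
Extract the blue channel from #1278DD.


Color: #1278DD
R = 12 = 18
G = 78 = 120
B = DD = 221
Blue = 221


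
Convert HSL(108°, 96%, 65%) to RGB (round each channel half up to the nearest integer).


H=108°, S=0.96, L=0.65
C = (1-|2L-1|)×S = (1-|0.30|)×0.96 = 0.672
H' = H/60 = 108/60 ≈ 1.8000; X = C×(1-|H' mod 2 - 1|) = 0.1344
m = L - C/2 = 0.65 - 0.336 = 0.314
Sector ⌊H'⌋ = 1 → (R',G',B') = (0.1344, 0.672, 0.0)
RGB = ((R'+m)×255, (G'+m)×255, (B'+m)×255) = (114.342, 251.43, 80.07)
Round half up → RGB(114, 251, 80)


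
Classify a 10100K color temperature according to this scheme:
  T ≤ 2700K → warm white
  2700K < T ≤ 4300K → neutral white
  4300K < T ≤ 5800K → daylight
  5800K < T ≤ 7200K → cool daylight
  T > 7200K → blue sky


Temperature: 10100K
10100K > 7200K → blue sky
Classification: blue sky


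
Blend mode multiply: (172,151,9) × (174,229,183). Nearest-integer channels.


Multiply: C = A×B/255, rounded to nearest integer
R: 172×174/255 = 29928/255 ≈ 117.365 → 117
G: 151×229/255 = 34579/255 ≈ 135.604 → 136
B: 9×183/255 = 1647/255 ≈ 6.459 → 6
= RGB(117, 136, 6)


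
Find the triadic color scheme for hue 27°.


Triadic: equally spaced at 120° intervals
H1 = 27°
H2 = (27 + 120) mod 360 = 147°
H3 = (27 + 240) mod 360 = 267°
Triadic = 27°, 147°, 267°


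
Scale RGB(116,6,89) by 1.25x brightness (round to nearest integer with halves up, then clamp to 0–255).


Multiply each channel by 1.25, round half up, clamp to [0, 255]
R: 116×1.25 = 145
G: 6×1.25 = 7.5 → round → 8
B: 89×1.25 = 111.25 → round → 111
= RGB(145, 8, 111)


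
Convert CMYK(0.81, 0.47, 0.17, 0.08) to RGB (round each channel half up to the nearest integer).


R = 255 × (1-C) × (1-K) = 255 × 0.19 × 0.92 = 44.574 → 45
G = 255 × (1-M) × (1-K) = 255 × 0.53 × 0.92 = 124.338 → 124
B = 255 × (1-Y) × (1-K) = 255 × 0.83 × 0.92 = 194.718 → 195
= RGB(45, 124, 195)


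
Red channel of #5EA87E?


Color: #5EA87E
R = 5E = 94
G = A8 = 168
B = 7E = 126
Red = 94


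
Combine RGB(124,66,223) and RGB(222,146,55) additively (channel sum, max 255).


Additive: each channel = min(255, C₁+C₂)
R: 124+222 = 346 → 255
G: 66+146 = 212 → 212
B: 223+55 = 278 → 255
= RGB(255, 212, 255)


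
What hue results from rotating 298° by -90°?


New hue = (H + rotation) mod 360
New hue = (298 -90) mod 360
= 208 mod 360
= 208°


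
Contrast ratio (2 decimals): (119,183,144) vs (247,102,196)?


Linearize each sRGB channel c=v/255: c/12.92 if c ≤ 0.04045 else ((c+0.055)/1.055)^2.4
L = 0.2126×R_lin + 0.7152×G_lin + 0.0722×B_lin
Color 1 (119,183,144):
  R=119: 119/255≈0.4667 > 0.04045 → ((0.4667+0.055)/1.055)^2.4 ≈ 0.18447
  G=183: 183/255≈0.7176 > 0.04045 → ((0.7176+0.055)/1.055)^2.4 ≈ 0.47353
  B=144: 144/255≈0.5647 > 0.04045 → ((0.5647+0.055)/1.055)^2.4 ≈ 0.27889
  L1 = 0.2126×0.18447 + 0.7152×0.47353 + 0.0722×0.27889 ≈ 0.39803
Color 2 (247,102,196):
  R=247: 247/255≈0.9686 > 0.04045 → ((0.9686+0.055)/1.055)^2.4 ≈ 0.93011
  G=102: 102/255≈0.4000 > 0.04045 → ((0.4000+0.055)/1.055)^2.4 ≈ 0.13287
  B=196: 196/255≈0.7686 > 0.04045 → ((0.7686+0.055)/1.055)^2.4 ≈ 0.55201
  L2 = 0.2126×0.93011 + 0.7152×0.13287 + 0.0722×0.55201 ≈ 0.33262
Lighter = 0.39803, Darker = 0.33262
Ratio = (L_lighter + 0.05) / (L_darker + 0.05)
Ratio = (0.39803 + 0.05) / (0.33262 + 0.05) = 0.44803 / 0.38262 ≈ 1.1709
Ratio ≈ 1.17:1


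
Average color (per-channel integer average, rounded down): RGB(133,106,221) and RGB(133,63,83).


Midpoint: each channel = ⌊(C₁+C₂)/2⌋
R: ⌊(133+133)/2⌋ = 133
G: ⌊(106+63)/2⌋ = 84
B: ⌊(221+83)/2⌋ = 152
= RGB(133, 84, 152)


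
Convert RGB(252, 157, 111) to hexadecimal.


R = 252 → FC (hex)
G = 157 → 9D (hex)
B = 111 → 6F (hex)
Hex = #FC9D6F


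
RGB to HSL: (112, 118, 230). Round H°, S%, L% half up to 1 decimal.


Normalize: R'=112/255≈0.4392, G'=118/255≈0.4627, B'=230/255≈0.9020
Max=230/255, Min=112/255, Δ=Max-Min=118/255
L = (Max+Min)/2 = (230+112)/510 = 342/510 = 0.67058… → L = 67.1%
L > 0.5 → S = Δ/(2-Max-Min) = 118/(510-230-112) = 118/168 = 0.70238… → S = 70.2%
(the 1/255 factors cancel in S and H, so raw channel differences can be used)
Max is B' → H = 60 × ((R-G)/Δ + 4) = 60 × ((112-118)/118 + 4)
  -6/118 + 4 = -0.0508… + 4 = 3.9491…
  H = 60 × 3.9491… = 236.949…° → H = 236.9°
= HSL(236.9°, 70.2%, 67.1%)


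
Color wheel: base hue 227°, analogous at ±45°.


Base hue: 227°
Left analog: (227 - 45) mod 360 = 182°
Right analog: (227 + 45) mod 360 = 272°
Analogous hues = 182° and 272°


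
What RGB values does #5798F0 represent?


57 → 87 (R)
98 → 152 (G)
F0 → 240 (B)
= RGB(87, 152, 240)


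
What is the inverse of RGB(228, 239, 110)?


Invert: (255-R, 255-G, 255-B)
R: 255-228 = 27
G: 255-239 = 16
B: 255-110 = 145
= RGB(27, 16, 145)


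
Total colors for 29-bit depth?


Colors = 2^bits = 2^29
= 536,870,912 colors


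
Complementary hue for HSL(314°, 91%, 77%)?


Complement = opposite side of color wheel = hue + 180°
H' = (314 + 180) mod 360 = 134°
S and L unchanged.
= HSL(134°, 91%, 77%)


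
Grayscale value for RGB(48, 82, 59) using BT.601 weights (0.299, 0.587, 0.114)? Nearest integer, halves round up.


Gray = 0.299×R + 0.587×G + 0.114×B
Gray = 0.299×48 + 0.587×82 + 0.114×59
Gray = 14.352 + 48.134 + 6.726
Gray = 69.212 → round half up → 69
Gray = 69


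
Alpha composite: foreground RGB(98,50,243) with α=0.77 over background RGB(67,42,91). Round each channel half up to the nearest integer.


C = α×F + (1-α)×B, with 1-α = 0.23
R: 0.77×98 + 0.23×67 = 75.46 + 15.41 = 90.87 → 91
G: 0.77×50 + 0.23×42 = 38.50 + 9.66 = 48.16 → 48
B: 0.77×243 + 0.23×91 = 187.11 + 20.93 = 208.04 → 208
= RGB(91, 48, 208)


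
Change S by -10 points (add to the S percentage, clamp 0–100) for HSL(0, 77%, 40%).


Original S = 77%
Adjustment = -10 percentage points
New S = 77 + (-10) = 67
Clamp to [0, 100] → 67
= HSL(0°, 67%, 40%)


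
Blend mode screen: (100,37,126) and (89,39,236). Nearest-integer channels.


Screen: C = 255 - (255-A)×(255-B)/255, rounded to nearest integer
R: 255 - (255-100)×(255-89)/255 = 255 - 25730/255 ≈ 255 - 100.902 = 154.098 → 154
G: 255 - (255-37)×(255-39)/255 = 255 - 47088/255 ≈ 255 - 184.659 = 70.341 → 70
B: 255 - (255-126)×(255-236)/255 = 255 - 2451/255 ≈ 255 - 9.612 = 245.388 → 245
= RGB(154, 70, 245)


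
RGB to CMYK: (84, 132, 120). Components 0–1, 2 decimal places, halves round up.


R'=84/255≈0.3294, G'=132/255≈0.5176, B'=120/255≈0.4706
K = 1 - max(R',G',B') = 1 - 132/255 = 123/255 = 0.48235… → 0.48
(1-R'-K)/(1-K) simplifies to (max-R)/max with max = 132:
C = (132-84)/132 = 48/132 = 0.36363… → 0.36
M = (132-132)/132 = 0/132 = 0 → 0.00
Y = (132-120)/132 = 12/132 = 0.09090… → 0.09
= CMYK(0.36, 0.00, 0.09, 0.48)


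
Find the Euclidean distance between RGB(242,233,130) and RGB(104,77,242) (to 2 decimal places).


d = √[(R₁-R₂)² + (G₁-G₂)² + (B₁-B₂)²]
d = √[(242-104)² + (233-77)² + (130-242)²]
d = √[19044 + 24336 + 12544]
d = √55924
d ≈ 236.48


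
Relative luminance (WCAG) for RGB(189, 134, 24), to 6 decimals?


Linearize each channel (sRGB transfer function): c = v/255; c_lin = c/12.92 if c ≤ 0.04045, else ((c+0.055)/1.055)^2.4
  R: 189/255 ≈ 0.741176 > 0.04045 → ((0.741176+0.055)/1.055)^2.4 ≈ 0.508881
  G: 134/255 ≈ 0.525490 > 0.04045 → ((0.525490+0.055)/1.055)^2.4 ≈ 0.238398
  B: 24/255 ≈ 0.094118 > 0.04045 → ((0.094118+0.055)/1.055)^2.4 ≈ 0.009134
R_lin = 0.508881, G_lin = 0.238398, B_lin = 0.009134
L = 0.2126×R + 0.7152×G + 0.0722×B
L = 0.2126×0.508881 + 0.7152×0.238398 + 0.0722×0.009134
L ≈ 0.279350


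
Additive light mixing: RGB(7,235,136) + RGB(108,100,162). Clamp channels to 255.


Additive: each channel = min(255, C₁+C₂)
R: 7+108 = 115 → 115
G: 235+100 = 335 → 255
B: 136+162 = 298 → 255
= RGB(115, 255, 255)


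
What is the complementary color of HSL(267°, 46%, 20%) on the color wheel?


Complement = opposite side of color wheel = hue + 180°
H' = (267 + 180) mod 360 = 87°
S and L unchanged.
= HSL(87°, 46%, 20%)


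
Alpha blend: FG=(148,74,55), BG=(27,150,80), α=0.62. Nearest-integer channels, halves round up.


C = α×F + (1-α)×B, with 1-α = 0.38
R: 0.62×148 + 0.38×27 = 91.76 + 10.26 = 102.02 → 102
G: 0.62×74 + 0.38×150 = 45.88 + 57.00 = 102.88 → 103
B: 0.62×55 + 0.38×80 = 34.10 + 30.40 = 64.50 → 65
= RGB(102, 103, 65)


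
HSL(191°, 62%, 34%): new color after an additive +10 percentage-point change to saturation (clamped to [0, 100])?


Original S = 62%
Adjustment = +10 percentage points
New S = 62 + (10) = 72
Clamp to [0, 100] → 72
= HSL(191°, 72%, 34%)


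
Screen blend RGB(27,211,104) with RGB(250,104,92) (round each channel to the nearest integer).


Screen: C = 255 - (255-A)×(255-B)/255, rounded to nearest integer
R: 255 - (255-27)×(255-250)/255 = 255 - 1140/255 ≈ 255 - 4.471 = 250.529 → 251
G: 255 - (255-211)×(255-104)/255 = 255 - 6644/255 ≈ 255 - 26.055 = 228.945 → 229
B: 255 - (255-104)×(255-92)/255 = 255 - 24613/255 ≈ 255 - 96.522 = 158.478 → 158
= RGB(251, 229, 158)


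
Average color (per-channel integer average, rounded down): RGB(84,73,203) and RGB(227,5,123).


Midpoint: each channel = ⌊(C₁+C₂)/2⌋
R: ⌊(84+227)/2⌋ = 155
G: ⌊(73+5)/2⌋ = 39
B: ⌊(203+123)/2⌋ = 163
= RGB(155, 39, 163)


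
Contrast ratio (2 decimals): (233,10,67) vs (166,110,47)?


Linearize each sRGB channel c=v/255: c/12.92 if c ≤ 0.04045 else ((c+0.055)/1.055)^2.4
L = 0.2126×R_lin + 0.7152×G_lin + 0.0722×B_lin
Color 1 (233,10,67):
  R=233: 233/255≈0.9137 > 0.04045 → ((0.9137+0.055)/1.055)^2.4 ≈ 0.81485
  G=10: 10/255≈0.0392 ≤ 0.04045 → 0.0392/12.92 ≈ 0.00304
  B=67: 67/255≈0.2627 > 0.04045 → ((0.2627+0.055)/1.055)^2.4 ≈ 0.05613
  L1 = 0.2126×0.81485 + 0.7152×0.00304 + 0.0722×0.05613 ≈ 0.17946
Color 2 (166,110,47):
  R=166: 166/255≈0.6510 > 0.04045 → ((0.6510+0.055)/1.055)^2.4 ≈ 0.38133
  G=110: 110/255≈0.4314 > 0.04045 → ((0.4314+0.055)/1.055)^2.4 ≈ 0.15593
  B=47: 47/255≈0.1843 > 0.04045 → ((0.1843+0.055)/1.055)^2.4 ≈ 0.02843
  L2 = 0.2126×0.38133 + 0.7152×0.15593 + 0.0722×0.02843 ≈ 0.19464
Lighter = 0.19464, Darker = 0.17946
Ratio = (L_lighter + 0.05) / (L_darker + 0.05)
Ratio = (0.19464 + 0.05) / (0.17946 + 0.05) = 0.24464 / 0.22946 ≈ 1.0662
Ratio ≈ 1.07:1


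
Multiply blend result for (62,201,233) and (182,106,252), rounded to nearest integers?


Multiply: C = A×B/255, rounded to nearest integer
R: 62×182/255 = 11284/255 ≈ 44.251 → 44
G: 201×106/255 = 21306/255 ≈ 83.553 → 84
B: 233×252/255 = 58716/255 ≈ 230.259 → 230
= RGB(44, 84, 230)


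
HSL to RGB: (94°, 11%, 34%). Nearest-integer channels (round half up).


H=94°, S=0.11, L=0.34
C = (1-|2L-1|)×S = (1-|-0.32|)×0.11 = 0.0748
H' = H/60 = 94/60 ≈ 1.5667; X = C×(1-|H' mod 2 - 1|) ≈ 0.0324
m = L - C/2 = 0.34 - 0.0374 = 0.3026
Sector ⌊H'⌋ = 1 → (R',G',B') = (≈0.0324, 0.0748, 0.0)
RGB = ((R'+m)×255, (G'+m)×255, (B'+m)×255) = (85.4284, 96.237, 77.163)
Round half up → RGB(85, 96, 77)


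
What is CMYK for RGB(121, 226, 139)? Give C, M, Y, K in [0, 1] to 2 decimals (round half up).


R'=121/255≈0.4745, G'=226/255≈0.8863, B'=139/255≈0.5451
K = 1 - max(R',G',B') = 1 - 226/255 = 29/255 = 0.11372… → 0.11
(1-R'-K)/(1-K) simplifies to (max-R)/max with max = 226:
C = (226-121)/226 = 105/226 = 0.46460… → 0.46
M = (226-226)/226 = 0/226 = 0 → 0.00
Y = (226-139)/226 = 87/226 = 0.38495… → 0.38
= CMYK(0.46, 0.00, 0.38, 0.11)


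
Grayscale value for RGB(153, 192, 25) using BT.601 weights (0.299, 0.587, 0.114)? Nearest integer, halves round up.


Gray = 0.299×R + 0.587×G + 0.114×B
Gray = 0.299×153 + 0.587×192 + 0.114×25
Gray = 45.747 + 112.704 + 2.850
Gray = 161.301 → round half up → 161
Gray = 161


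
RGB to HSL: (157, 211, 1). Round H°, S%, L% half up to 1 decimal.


Normalize: R'=157/255≈0.6157, G'=211/255≈0.8275, B'=1/255≈0.0039
Max=211/255, Min=1/255, Δ=Max-Min=210/255
L = (Max+Min)/2 = (211+1)/510 = 212/510 = 0.41568… → L = 41.6%
L ≤ 0.5 → S = Δ/(Max+Min) = 210/(211+1) = 210/212 = 0.99056… → S = 99.1%
(the 1/255 factors cancel in S and H, so raw channel differences can be used)
Max is G' → H = 60 × ((B-R)/Δ + 2) = 60 × ((1-157)/210 + 2)
  -156/210 + 2 = -0.7428… + 2 = 1.2571…
  H = 60 × 1.2571… = 75.428…° → H = 75.4°
= HSL(75.4°, 99.1%, 41.6%)


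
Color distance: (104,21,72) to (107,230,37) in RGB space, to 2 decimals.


d = √[(R₁-R₂)² + (G₁-G₂)² + (B₁-B₂)²]
d = √[(104-107)² + (21-230)² + (72-37)²]
d = √[9 + 43681 + 1225]
d = √44915
d ≈ 211.93


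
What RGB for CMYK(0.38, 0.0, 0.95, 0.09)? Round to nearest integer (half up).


R = 255 × (1-C) × (1-K) = 255 × 0.62 × 0.91 = 143.871 → 144
G = 255 × (1-M) × (1-K) = 255 × 1.00 × 0.91 = 232.05 → 232
B = 255 × (1-Y) × (1-K) = 255 × 0.05 × 0.91 = 11.6025 → 12
= RGB(144, 232, 12)


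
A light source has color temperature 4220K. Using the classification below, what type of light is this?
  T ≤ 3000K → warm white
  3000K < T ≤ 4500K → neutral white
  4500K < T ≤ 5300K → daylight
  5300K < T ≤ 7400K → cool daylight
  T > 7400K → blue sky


Temperature: 4220K
3000K < 4220K ≤ 4500K → neutral white
Classification: neutral white


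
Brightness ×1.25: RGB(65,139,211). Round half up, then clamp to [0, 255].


Multiply each channel by 1.25, round half up, clamp to [0, 255]
R: 65×1.25 = 81.25 → round → 81
G: 139×1.25 = 173.75 → round → 174
B: 211×1.25 = 263.75 → round → 264 → clamp → 255
= RGB(81, 174, 255)


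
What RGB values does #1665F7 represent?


16 → 22 (R)
65 → 101 (G)
F7 → 247 (B)
= RGB(22, 101, 247)


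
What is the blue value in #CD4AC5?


Color: #CD4AC5
R = CD = 205
G = 4A = 74
B = C5 = 197
Blue = 197


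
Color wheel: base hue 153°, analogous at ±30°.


Base hue: 153°
Left analog: (153 - 30) mod 360 = 123°
Right analog: (153 + 30) mod 360 = 183°
Analogous hues = 123° and 183°


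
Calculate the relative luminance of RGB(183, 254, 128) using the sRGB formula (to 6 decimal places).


Linearize each channel (sRGB transfer function): c = v/255; c_lin = c/12.92 if c ≤ 0.04045, else ((c+0.055)/1.055)^2.4
  R: 183/255 ≈ 0.717647 > 0.04045 → ((0.717647+0.055)/1.055)^2.4 ≈ 0.473531
  G: 254/255 ≈ 0.996078 > 0.04045 → ((0.996078+0.055)/1.055)^2.4 ≈ 0.991102
  B: 128/255 ≈ 0.501961 > 0.04045 → ((0.501961+0.055)/1.055)^2.4 ≈ 0.215861
R_lin = 0.473531, G_lin = 0.991102, B_lin = 0.215861
L = 0.2126×R + 0.7152×G + 0.0722×B
L = 0.2126×0.473531 + 0.7152×0.991102 + 0.0722×0.215861
L ≈ 0.825094


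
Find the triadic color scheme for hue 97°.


Triadic: equally spaced at 120° intervals
H1 = 97°
H2 = (97 + 120) mod 360 = 217°
H3 = (97 + 240) mod 360 = 337°
Triadic = 97°, 217°, 337°


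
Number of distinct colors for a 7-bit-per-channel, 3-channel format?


Total bits = 7 bits/channel × 3 channels = 21 bits
Distinct colors = 2^21
= 2,097,152 colors


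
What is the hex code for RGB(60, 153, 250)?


R = 60 → 3C (hex)
G = 153 → 99 (hex)
B = 250 → FA (hex)
Hex = #3C99FA


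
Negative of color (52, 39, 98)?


Invert: (255-R, 255-G, 255-B)
R: 255-52 = 203
G: 255-39 = 216
B: 255-98 = 157
= RGB(203, 216, 157)


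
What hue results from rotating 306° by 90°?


New hue = (H + rotation) mod 360
New hue = (306 + 90) mod 360
= 396 mod 360
= 36°


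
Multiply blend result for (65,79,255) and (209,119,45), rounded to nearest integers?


Multiply: C = A×B/255, rounded to nearest integer
R: 65×209/255 = 13585/255 ≈ 53.275 → 53
G: 79×119/255 = 9401/255 ≈ 36.867 → 37
B: 255×45/255 = 11475/255 ≈ 45.000 → 45
= RGB(53, 37, 45)
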